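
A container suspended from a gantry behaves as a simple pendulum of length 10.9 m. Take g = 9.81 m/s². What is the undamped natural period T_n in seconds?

For a simple pendulum ω_n = √(g/L) = √(9.81/10.9) = √0.9000 = 0.9487 rad/s.
T_n = 2π/ω_n = 6.283/0.9487 = 6.623 s.

6.62 s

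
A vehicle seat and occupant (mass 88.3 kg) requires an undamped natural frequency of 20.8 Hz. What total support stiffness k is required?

ω_n = 2πf_n = 2π × 20.8 = 130.7 rad/s.
k = m·ω_n² = 88.3 × 130.7² = 88.3 × 17080 = 1508000 N/m.

1510000 N/m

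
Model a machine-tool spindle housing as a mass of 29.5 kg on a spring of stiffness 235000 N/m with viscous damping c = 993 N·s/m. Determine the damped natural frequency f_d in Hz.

ω_n = √(k/m) = √(235000/29.5) = 89.25 rad/s.
Critical damping c_c = 2√(k·m) = 2√(235000 × 29.5) = 5266 N·s/m, so ζ = c/c_c = 993/5266 = 0.1886.
ω_d = ω_n√(1 − ζ²) = 89.25 × √(1 − 0.0356) = 87.65 rad/s.
f_d = ω_d/(2π) = 13.95 Hz.

14.0 Hz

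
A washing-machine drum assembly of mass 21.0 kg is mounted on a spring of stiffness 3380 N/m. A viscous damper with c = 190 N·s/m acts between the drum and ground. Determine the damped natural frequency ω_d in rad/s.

ω_n = √(k/m) = √(3380/21.0) = 12.69 rad/s.
Critical damping c_c = 2√(k·m) = 2√(3380 × 21.0) = 532.8 N·s/m, so ζ = c/c_c = 190/532.8 = 0.3566.
ω_d = ω_n√(1 − ζ²) = 12.69 × √(1 − 0.127) = 11.85 rad/s.

11.9 rad/s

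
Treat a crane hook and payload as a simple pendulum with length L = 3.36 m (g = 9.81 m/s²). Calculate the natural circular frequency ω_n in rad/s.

For a simple pendulum ω_n = √(g/L) = √(9.81/3.36) = √2.920 = 1.709 rad/s.

1.71 rad/s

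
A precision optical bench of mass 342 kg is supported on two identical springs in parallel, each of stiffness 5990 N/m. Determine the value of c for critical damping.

Parallel springs add: k_eq = 2 × 5990 = 11980 N/m.
c_c = 2√(k_eq·m) = 2√(11980 × 342) = 2 × 2024 = 4048 N·s/m.

4050 N·s/m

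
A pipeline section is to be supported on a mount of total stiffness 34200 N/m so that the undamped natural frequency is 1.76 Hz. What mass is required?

280 kg

ω_n = 2πf_n = 2π × 1.76 = 11.06 rad/s.
m = k/ω_n² = 34200/11.06² = 34200/122.3 = 279.7 kg.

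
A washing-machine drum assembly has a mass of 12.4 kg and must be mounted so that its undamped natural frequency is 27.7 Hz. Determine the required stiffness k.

376000 N/m

ω_n = 2πf_n = 2π × 27.7 = 174.0 rad/s.
k = m·ω_n² = 12.4 × 174.0² = 12.4 × 30290 = 375600 N/m.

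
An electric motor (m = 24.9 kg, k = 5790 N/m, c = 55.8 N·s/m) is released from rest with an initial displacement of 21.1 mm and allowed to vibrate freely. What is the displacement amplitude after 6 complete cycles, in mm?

1.31 mm

ζ = c/(2√(km)) = 55.8/(2√(5790 × 24.9)) = 55.8/759.4 = 0.07348.
Logarithmic decrement δ = 2πζ/√(1 − ζ²) = 2π × 0.07348/√(1 − 0.00540) = 0.4629.
After n cycles, x_n/x₀ = e^(−nδ), so x_6 = 21.1 × e^(−6 × 0.4629) = 21.1 × 0.06219 = 1.312 mm.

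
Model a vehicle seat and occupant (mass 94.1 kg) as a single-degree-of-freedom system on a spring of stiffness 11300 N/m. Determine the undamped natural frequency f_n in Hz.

1.74 Hz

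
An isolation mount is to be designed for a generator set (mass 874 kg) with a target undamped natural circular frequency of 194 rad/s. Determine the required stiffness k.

32900000 N/m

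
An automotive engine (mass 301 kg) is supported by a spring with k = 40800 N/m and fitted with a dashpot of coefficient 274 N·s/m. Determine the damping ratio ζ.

0.0391

ω_n = √(k/m) = √(40800/301) = 11.64 rad/s.
Critical damping c_c = 2√(k·m) = 2√(40800 × 301) = 7009 N·s/m, so ζ = c/c_c = 274/7009 = 0.03909.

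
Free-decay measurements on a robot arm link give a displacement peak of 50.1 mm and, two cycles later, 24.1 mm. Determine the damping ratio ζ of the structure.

0.0581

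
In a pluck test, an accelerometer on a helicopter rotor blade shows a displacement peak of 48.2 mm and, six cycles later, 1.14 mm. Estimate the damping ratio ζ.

Logarithmic decrement δ = (1/n)·ln(x₀/x_n) = (1/6)·ln(48.2/1.14) = (1/6)·ln(42.28) = 0.6241.
ζ = δ/√(4π² + δ²) = 0.6241/√(39.48 + 0.389) = 0.6241/6.314 = 0.09884.

0.0988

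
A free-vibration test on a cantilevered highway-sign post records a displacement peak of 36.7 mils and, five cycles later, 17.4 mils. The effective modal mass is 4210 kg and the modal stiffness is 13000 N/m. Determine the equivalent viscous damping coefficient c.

351 N·s/m

Logarithmic decrement δ = (1/n)·ln(x₀/x_n) = (1/5)·ln(36.7/17.4) = (1/5)·ln(2.109) = 0.1493.
ζ = δ/√(4π² + δ²) = 0.1493/√(39.48 + 0.0223) = 0.1493/6.285 = 0.02375.
c = ζ · 2√(km) = 0.02375 × 2√(13000 × 4210) = 0.02375 × 14800 = 351.4 N·s/m.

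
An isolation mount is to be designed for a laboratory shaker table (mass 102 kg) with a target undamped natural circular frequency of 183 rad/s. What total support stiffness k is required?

k = m·ω_n² = 102 × 183.0² = 102 × 33490 = 3416000 N/m.

3420000 N/m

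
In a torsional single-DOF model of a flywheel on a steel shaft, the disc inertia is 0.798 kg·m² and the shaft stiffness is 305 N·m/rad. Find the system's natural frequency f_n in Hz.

ω_n = √(k_t/J) = √(305/0.798) = √382.2 = 19.55 rad/s.
f_n = ω_n/(2π) = 19.55/6.283 = 3.111 Hz.

3.11 Hz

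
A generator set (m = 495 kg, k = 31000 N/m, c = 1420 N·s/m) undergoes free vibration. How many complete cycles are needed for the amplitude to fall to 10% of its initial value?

ζ = c/(2√(km)) = 1420/(2√(31000 × 495)) = 1420/7835 = 0.1812.
Logarithmic decrement δ = 2πζ/√(1 − ζ²) = 2π × 0.1812/√(1 − 0.0329) = 1.158.
x_n/x₀ = e^(−nδ) ≤ 0.1; take ln: n ≥ ln(1/0.1)/δ = 2.303/1.158 = 1.988.
So 2 complete cycles are required.

2 cycles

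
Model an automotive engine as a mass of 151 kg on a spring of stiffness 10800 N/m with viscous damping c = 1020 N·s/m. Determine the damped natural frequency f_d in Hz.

1.23 Hz

ω_n = √(k/m) = √(10800/151) = 8.457 rad/s.
Critical damping c_c = 2√(k·m) = 2√(10800 × 151) = 2554 N·s/m, so ζ = c/c_c = 1020/2554 = 0.3994.
ω_d = ω_n√(1 − ζ²) = 8.457 × √(1 − 0.159) = 7.753 rad/s.
f_d = ω_d/(2π) = 1.234 Hz.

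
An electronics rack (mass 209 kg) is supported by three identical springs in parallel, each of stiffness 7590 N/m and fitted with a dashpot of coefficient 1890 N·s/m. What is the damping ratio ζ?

Parallel springs add: k_eq = 3 × 7590 = 22770 N/m.
ω_n = √(k_eq/m) = √(22770/209) = 10.44 rad/s.
Critical damping c_c = 2√(k_eq·m) = 2√(22770 × 209) = 4363 N·s/m, so ζ = c/c_c = 1890/4363 = 0.4332.

0.433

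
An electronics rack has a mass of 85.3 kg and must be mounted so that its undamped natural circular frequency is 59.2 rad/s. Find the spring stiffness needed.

299000 N/m

k = m·ω_n² = 85.3 × 59.20² = 85.3 × 3505 = 298900 N/m.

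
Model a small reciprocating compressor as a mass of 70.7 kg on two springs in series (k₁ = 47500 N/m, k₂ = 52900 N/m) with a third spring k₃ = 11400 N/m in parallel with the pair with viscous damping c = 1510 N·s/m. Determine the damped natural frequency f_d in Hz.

Series pair: k_s = k₁k₂/(k₁+k₂) = (47500)(52900)/(47500 + 52900) = 25030 N/m. In parallel with k₃: k_eq = 25030 + 11400 = 36430 N/m.
ω_n = √(k_eq/m) = √(36430/70.7) = 22.70 rad/s.
Critical damping c_c = 2√(k_eq·m) = 2√(36430 × 70.7) = 3210 N·s/m, so ζ = c/c_c = 1510/3210 = 0.4705.
ω_d = ω_n√(1 − ζ²) = 22.70 × √(1 − 0.221) = 20.03 rad/s.
f_d = ω_d/(2π) = 3.188 Hz.

3.19 Hz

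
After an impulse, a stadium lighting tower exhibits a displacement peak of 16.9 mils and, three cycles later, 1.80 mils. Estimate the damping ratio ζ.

0.118

Logarithmic decrement δ = (1/n)·ln(x₀/x_n) = (1/3)·ln(16.9/1.80) = (1/3)·ln(9.389) = 0.7465.
ζ = δ/√(4π² + δ²) = 0.7465/√(39.48 + 0.557) = 0.7465/6.327 = 0.1180.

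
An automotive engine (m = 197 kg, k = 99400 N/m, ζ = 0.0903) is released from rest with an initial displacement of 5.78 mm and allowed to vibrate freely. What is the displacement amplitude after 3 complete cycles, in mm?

1.05 mm

Logarithmic decrement δ = 2πζ/√(1 − ζ²) = 2π × 0.09030/√(1 − 0.00815) = 0.5697.
After n cycles, x_n/x₀ = e^(−nδ), so x_3 = 5.78 × e^(−3 × 0.5697) = 5.78 × 0.1810 = 1.046 mm.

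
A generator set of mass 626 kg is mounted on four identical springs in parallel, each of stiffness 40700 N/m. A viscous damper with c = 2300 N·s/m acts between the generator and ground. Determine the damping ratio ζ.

0.114

Parallel springs add: k_eq = 4 × 40700 = 162800 N/m.
ω_n = √(k_eq/m) = √(162800/626) = 16.13 rad/s.
Critical damping c_c = 2√(k_eq·m) = 2√(162800 × 626) = 20190 N·s/m, so ζ = c/c_c = 2300/20190 = 0.1139.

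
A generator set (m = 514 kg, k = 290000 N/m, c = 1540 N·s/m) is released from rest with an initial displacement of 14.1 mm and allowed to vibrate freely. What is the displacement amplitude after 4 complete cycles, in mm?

2.88 mm

ζ = c/(2√(km)) = 1540/(2√(290000 × 514)) = 1540/24420 = 0.06307.
Logarithmic decrement δ = 2πζ/√(1 − ζ²) = 2π × 0.06307/√(1 − 0.00398) = 0.3971.
After n cycles, x_n/x₀ = e^(−nδ), so x_4 = 14.1 × e^(−4 × 0.3971) = 14.1 × 0.2043 = 2.880 mm.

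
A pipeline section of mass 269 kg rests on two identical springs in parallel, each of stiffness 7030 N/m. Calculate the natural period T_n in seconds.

Parallel springs add: k_eq = 2 × 7030 = 14060 N/m.
ω_n = √(k_eq/m) = √(14060/269) = √52.27 = 7.230 rad/s.
T_n = 2π/ω_n = 6.283/7.230 = 0.8691 s.

0.869 s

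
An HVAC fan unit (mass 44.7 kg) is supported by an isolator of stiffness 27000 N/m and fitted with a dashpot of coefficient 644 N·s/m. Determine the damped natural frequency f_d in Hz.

ω_n = √(k/m) = √(27000/44.7) = 24.58 rad/s.
Critical damping c_c = 2√(k·m) = 2√(27000 × 44.7) = 2197 N·s/m, so ζ = c/c_c = 644/2197 = 0.2931.
ω_d = ω_n√(1 − ζ²) = 24.58 × √(1 − 0.0859) = 23.50 rad/s.
f_d = ω_d/(2π) = 3.740 Hz.

3.74 Hz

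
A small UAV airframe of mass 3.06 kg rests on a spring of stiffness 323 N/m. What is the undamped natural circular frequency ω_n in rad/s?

ω_n = √(k/m) = √(323.0/3.06) = √105.6 = 10.27 rad/s.

10.3 rad/s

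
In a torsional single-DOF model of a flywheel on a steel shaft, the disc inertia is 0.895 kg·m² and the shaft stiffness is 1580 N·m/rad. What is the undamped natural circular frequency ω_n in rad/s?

42.0 rad/s

ω_n = √(k_t/J) = √(1580/0.895) = √1765 = 42.02 rad/s.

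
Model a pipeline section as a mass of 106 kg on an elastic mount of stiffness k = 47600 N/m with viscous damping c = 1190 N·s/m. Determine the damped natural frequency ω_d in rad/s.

ω_n = √(k/m) = √(47600/106) = 21.19 rad/s.
Critical damping c_c = 2√(k·m) = 2√(47600 × 106) = 4492 N·s/m, so ζ = c/c_c = 1190/4492 = 0.2649.
ω_d = ω_n√(1 − ζ²) = 21.19 × √(1 − 0.0702) = 20.43 rad/s.

20.4 rad/s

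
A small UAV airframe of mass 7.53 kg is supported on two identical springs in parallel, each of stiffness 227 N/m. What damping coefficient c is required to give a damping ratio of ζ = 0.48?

56.1 N·s/m

Parallel springs add: k_eq = 2 × 227 = 454.0 N/m.
c_c = 2√(k_eq·m) = 2√(454.0 × 7.53) = 116.9 N·s/m.
c = ζ·c_c = 0.48 × 116.9 = 56.13 N·s/m.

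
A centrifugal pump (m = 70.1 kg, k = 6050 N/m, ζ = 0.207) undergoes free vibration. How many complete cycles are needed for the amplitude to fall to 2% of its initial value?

3 cycles

Logarithmic decrement δ = 2πζ/√(1 − ζ²) = 2π × 0.2070/√(1 − 0.0428) = 1.329.
x_n/x₀ = e^(−nδ) ≤ 0.02; take ln: n ≥ ln(1/0.02)/δ = 3.912/1.329 = 2.943.
So 3 complete cycles are required.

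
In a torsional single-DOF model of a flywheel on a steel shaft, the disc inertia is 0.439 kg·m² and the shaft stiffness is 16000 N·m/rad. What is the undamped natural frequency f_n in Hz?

30.4 Hz

ω_n = √(k_t/J) = √(16000/0.439) = √36450 = 190.9 rad/s.
f_n = ω_n/(2π) = 190.9/6.283 = 30.38 Hz.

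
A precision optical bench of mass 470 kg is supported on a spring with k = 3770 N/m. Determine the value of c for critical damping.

c_c = 2√(k·m) = 2√(3770 × 470) = 2 × 1331 = 2662 N·s/m.

2660 N·s/m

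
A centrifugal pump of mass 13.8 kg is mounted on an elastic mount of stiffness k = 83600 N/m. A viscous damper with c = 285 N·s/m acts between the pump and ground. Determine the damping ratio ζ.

0.133

ω_n = √(k/m) = √(83600/13.8) = 77.83 rad/s.
Critical damping c_c = 2√(k·m) = 2√(83600 × 13.8) = 2148 N·s/m, so ζ = c/c_c = 285/2148 = 0.1327.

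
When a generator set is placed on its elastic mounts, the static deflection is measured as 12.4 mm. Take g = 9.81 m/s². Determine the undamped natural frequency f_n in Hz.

4.48 Hz

ω_n = √(g/δ_st) = √(9.81/0.0124) = √791.1 = 28.13 rad/s.
f_n = ω_n/(2π) = 28.13/6.283 = 4.477 Hz.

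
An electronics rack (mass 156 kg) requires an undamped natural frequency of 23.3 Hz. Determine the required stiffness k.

3340000 N/m

ω_n = 2πf_n = 2π × 23.3 = 146.4 rad/s.
k = m·ω_n² = 156 × 146.4² = 156 × 21430 = 3343000 N/m.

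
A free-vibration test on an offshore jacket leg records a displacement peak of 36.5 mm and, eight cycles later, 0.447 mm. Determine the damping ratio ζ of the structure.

0.0873

Logarithmic decrement δ = (1/n)·ln(x₀/x_n) = (1/8)·ln(36.5/0.447) = (1/8)·ln(81.66) = 0.5503.
ζ = δ/√(4π² + δ²) = 0.5503/√(39.48 + 0.303) = 0.5503/6.307 = 0.08725.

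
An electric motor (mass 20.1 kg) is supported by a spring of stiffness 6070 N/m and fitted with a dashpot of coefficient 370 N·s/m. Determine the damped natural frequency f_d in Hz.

2.35 Hz

ω_n = √(k/m) = √(6070/20.1) = 17.38 rad/s.
Critical damping c_c = 2√(k·m) = 2√(6070 × 20.1) = 698.6 N·s/m, so ζ = c/c_c = 370/698.6 = 0.5296.
ω_d = ω_n√(1 − ζ²) = 17.38 × √(1 − 0.281) = 14.74 rad/s.
f_d = ω_d/(2π) = 2.346 Hz.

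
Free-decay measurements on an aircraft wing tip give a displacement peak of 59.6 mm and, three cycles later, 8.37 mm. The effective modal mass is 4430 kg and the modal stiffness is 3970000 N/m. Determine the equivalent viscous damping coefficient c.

27500 N·s/m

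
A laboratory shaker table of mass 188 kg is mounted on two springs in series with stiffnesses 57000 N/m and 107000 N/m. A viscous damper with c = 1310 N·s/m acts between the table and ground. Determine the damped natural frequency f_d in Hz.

2.17 Hz

Series springs: 1/k_eq = 1/57000 + 1/107000 = 2.689×10^-5, so k_eq = 37190 N/m.
ω_n = √(k_eq/m) = √(37190/188) = 14.06 rad/s.
Critical damping c_c = 2√(k_eq·m) = 2√(37190 × 188) = 5288 N·s/m, so ζ = c/c_c = 1310/5288 = 0.2477.
ω_d = ω_n√(1 − ζ²) = 14.06 × √(1 − 0.0614) = 13.63 rad/s.
f_d = ω_d/(2π) = 2.169 Hz.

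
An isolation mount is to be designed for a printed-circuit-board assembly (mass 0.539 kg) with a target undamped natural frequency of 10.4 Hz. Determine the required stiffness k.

2300 N/m

ω_n = 2πf_n = 2π × 10.4 = 65.35 rad/s.
k = m·ω_n² = 0.539 × 65.35² = 0.539 × 4270 = 2302 N/m.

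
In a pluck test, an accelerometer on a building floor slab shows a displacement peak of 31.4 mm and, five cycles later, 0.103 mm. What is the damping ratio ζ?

0.179

Logarithmic decrement δ = (1/n)·ln(x₀/x_n) = (1/5)·ln(31.4/0.103) = (1/5)·ln(304.9) = 1.144.
ζ = δ/√(4π² + δ²) = 1.144/√(39.48 + 1.31) = 1.144/6.386 = 0.1791.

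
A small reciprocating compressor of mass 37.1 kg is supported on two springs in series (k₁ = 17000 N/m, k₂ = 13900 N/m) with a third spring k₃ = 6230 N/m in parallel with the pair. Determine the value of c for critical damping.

Series pair: k_s = k₁k₂/(k₁+k₂) = (17000)(13900)/(17000 + 13900) = 7647 N/m. In parallel with k₃: k_eq = 7647 + 6230 = 13880 N/m.
c_c = 2√(k_eq·m) = 2√(13880 × 37.1) = 2 × 717.5 = 1435 N·s/m.

1440 N·s/m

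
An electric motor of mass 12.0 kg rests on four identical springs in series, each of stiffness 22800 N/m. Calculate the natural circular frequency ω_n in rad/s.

Series springs: 1/k_eq = 4/22800, so k_eq = 22800/4 = 5700 N/m.
ω_n = √(k_eq/m) = √(5700/12.0) = √475.0 = 21.79 rad/s.

21.8 rad/s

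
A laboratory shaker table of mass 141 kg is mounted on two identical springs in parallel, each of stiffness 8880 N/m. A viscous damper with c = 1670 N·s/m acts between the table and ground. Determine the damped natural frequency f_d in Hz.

Parallel springs add: k_eq = 2 × 8880 = 17760 N/m.
ω_n = √(k_eq/m) = √(17760/141) = 11.22 rad/s.
Critical damping c_c = 2√(k_eq·m) = 2√(17760 × 141) = 3165 N·s/m, so ζ = c/c_c = 1670/3165 = 0.5277.
ω_d = ω_n√(1 − ζ²) = 11.22 × √(1 − 0.278) = 9.533 rad/s.
f_d = ω_d/(2π) = 1.517 Hz.

1.52 Hz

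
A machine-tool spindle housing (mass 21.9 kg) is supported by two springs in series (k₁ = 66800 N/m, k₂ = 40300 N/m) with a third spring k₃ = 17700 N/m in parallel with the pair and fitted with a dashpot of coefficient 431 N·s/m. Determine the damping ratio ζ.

0.222

Series pair: k_s = k₁k₂/(k₁+k₂) = (66800)(40300)/(66800 + 40300) = 25140 N/m. In parallel with k₃: k_eq = 25140 + 17700 = 42840 N/m.
ω_n = √(k_eq/m) = √(42840/21.9) = 44.23 rad/s.
Critical damping c_c = 2√(k_eq·m) = 2√(42840 × 21.9) = 1937 N·s/m, so ζ = c/c_c = 431/1937 = 0.2225.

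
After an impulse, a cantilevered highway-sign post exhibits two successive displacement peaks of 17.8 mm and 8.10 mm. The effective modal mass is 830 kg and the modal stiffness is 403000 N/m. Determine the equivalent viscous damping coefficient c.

4550 N·s/m

Logarithmic decrement δ = (1/n)·ln(x₀/x_n) = (1/1)·ln(17.8/8.10) = (1/1)·ln(2.198) = 0.7873.
ζ = δ/√(4π² + δ²) = 0.7873/√(39.48 + 0.620) = 0.7873/6.332 = 0.1243.
c = ζ · 2√(km) = 0.1243 × 2√(403000 × 830) = 0.1243 × 36580 = 4548 N·s/m.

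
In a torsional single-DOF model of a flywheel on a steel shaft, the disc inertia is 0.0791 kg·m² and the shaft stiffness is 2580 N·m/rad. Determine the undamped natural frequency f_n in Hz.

28.7 Hz

ω_n = √(k_t/J) = √(2580/0.0791) = √32620 = 180.6 rad/s.
f_n = ω_n/(2π) = 180.6/6.283 = 28.74 Hz.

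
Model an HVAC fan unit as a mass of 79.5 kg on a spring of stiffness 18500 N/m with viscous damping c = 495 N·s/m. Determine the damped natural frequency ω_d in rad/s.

ω_n = √(k/m) = √(18500/79.5) = 15.25 rad/s.
Critical damping c_c = 2√(k·m) = 2√(18500 × 79.5) = 2425 N·s/m, so ζ = c/c_c = 495/2425 = 0.2041.
ω_d = ω_n√(1 − ζ²) = 15.25 × √(1 − 0.0416) = 14.93 rad/s.

14.9 rad/s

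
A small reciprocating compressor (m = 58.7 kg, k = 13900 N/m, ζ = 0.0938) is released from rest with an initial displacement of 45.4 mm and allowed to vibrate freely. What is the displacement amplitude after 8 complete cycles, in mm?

Logarithmic decrement δ = 2πζ/√(1 − ζ²) = 2π × 0.09380/√(1 − 0.00880) = 0.5920.
After n cycles, x_n/x₀ = e^(−nδ), so x_8 = 45.4 × e^(−8 × 0.5920) = 45.4 × 0.008776 = 0.3984 mm.

0.398 mm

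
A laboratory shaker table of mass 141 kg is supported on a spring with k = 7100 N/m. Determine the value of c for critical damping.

c_c = 2√(k·m) = 2√(7100 × 141) = 2 × 1001 = 2001 N·s/m.

2000 N·s/m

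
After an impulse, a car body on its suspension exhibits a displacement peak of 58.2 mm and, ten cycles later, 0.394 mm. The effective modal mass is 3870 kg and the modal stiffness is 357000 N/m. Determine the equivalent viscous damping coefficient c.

5890 N·s/m

Logarithmic decrement δ = (1/n)·ln(x₀/x_n) = (1/10)·ln(58.2/0.394) = (1/10)·ln(147.7) = 0.4995.
ζ = δ/√(4π² + δ²) = 0.4995/√(39.48 + 0.250) = 0.4995/6.303 = 0.07925.
c = ζ · 2√(km) = 0.07925 × 2√(357000 × 3870) = 0.07925 × 74340 = 5892 N·s/m.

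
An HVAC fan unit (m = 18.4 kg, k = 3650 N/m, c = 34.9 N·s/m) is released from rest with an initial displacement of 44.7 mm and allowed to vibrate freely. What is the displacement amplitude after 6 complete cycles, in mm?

ζ = c/(2√(km)) = 34.9/(2√(3650 × 18.4)) = 34.9/518.3 = 0.06733.
Logarithmic decrement δ = 2πζ/√(1 − ζ²) = 2π × 0.06733/√(1 − 0.00453) = 0.4240.
After n cycles, x_n/x₀ = e^(−nδ), so x_6 = 44.7 × e^(−6 × 0.4240) = 44.7 × 0.07853 = 3.510 mm.

3.51 mm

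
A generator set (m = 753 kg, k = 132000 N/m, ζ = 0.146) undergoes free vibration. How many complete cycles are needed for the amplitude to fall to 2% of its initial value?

Logarithmic decrement δ = 2πζ/√(1 − ζ²) = 2π × 0.1460/√(1 − 0.0213) = 0.9273.
x_n/x₀ = e^(−nδ) ≤ 0.02; take ln: n ≥ ln(1/0.02)/δ = 3.912/0.9273 = 4.219.
So 5 complete cycles are required.

5 cycles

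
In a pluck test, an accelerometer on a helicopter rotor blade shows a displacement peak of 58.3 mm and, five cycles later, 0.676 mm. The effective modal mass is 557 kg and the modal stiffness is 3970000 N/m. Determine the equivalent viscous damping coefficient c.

Logarithmic decrement δ = (1/n)·ln(x₀/x_n) = (1/5)·ln(58.3/0.676) = (1/5)·ln(86.24) = 0.8914.
ζ = δ/√(4π² + δ²) = 0.8914/√(39.48 + 0.795) = 0.8914/6.346 = 0.1405.
c = ζ · 2√(km) = 0.1405 × 2√(3970000 × 557) = 0.1405 × 94050 = 13210 N·s/m.

13200 N·s/m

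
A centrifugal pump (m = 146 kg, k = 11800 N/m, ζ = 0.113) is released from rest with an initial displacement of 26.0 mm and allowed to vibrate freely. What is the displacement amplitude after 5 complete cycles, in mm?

Logarithmic decrement δ = 2πζ/√(1 − ζ²) = 2π × 0.1130/√(1 − 0.0128) = 0.7146.
After n cycles, x_n/x₀ = e^(−nδ), so x_5 = 26.0 × e^(−5 × 0.7146) = 26.0 × 0.02807 = 0.7299 mm.

0.730 mm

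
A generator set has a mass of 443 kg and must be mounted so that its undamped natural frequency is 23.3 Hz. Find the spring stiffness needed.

9490000 N/m

ω_n = 2πf_n = 2π × 23.3 = 146.4 rad/s.
k = m·ω_n² = 443 × 146.4² = 443 × 21430 = 9495000 N/m.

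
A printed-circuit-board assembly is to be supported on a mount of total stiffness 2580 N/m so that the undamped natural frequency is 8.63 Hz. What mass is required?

0.877 kg

ω_n = 2πf_n = 2π × 8.63 = 54.22 rad/s.
m = k/ω_n² = 2580/54.22² = 2580/2940 = 0.8775 kg.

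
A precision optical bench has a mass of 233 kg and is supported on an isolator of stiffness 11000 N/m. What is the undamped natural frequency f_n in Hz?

1.09 Hz

ω_n = √(k/m) = √(11000/233) = √47.21 = 6.871 rad/s.
f_n = ω_n/(2π) = 6.871/6.283 = 1.094 Hz.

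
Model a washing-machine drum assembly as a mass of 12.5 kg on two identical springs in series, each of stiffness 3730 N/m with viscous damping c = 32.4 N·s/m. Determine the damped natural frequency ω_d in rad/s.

Series springs: 1/k_eq = 2/3730, so k_eq = 3730/2 = 1865 N/m.
ω_n = √(k_eq/m) = √(1865/12.5) = 12.21 rad/s.
Critical damping c_c = 2√(k_eq·m) = 2√(1865 × 12.5) = 305.4 N·s/m, so ζ = c/c_c = 32.4/305.4 = 0.1061.
ω_d = ω_n√(1 − ζ²) = 12.21 × √(1 − 0.0113) = 12.15 rad/s.

12.1 rad/s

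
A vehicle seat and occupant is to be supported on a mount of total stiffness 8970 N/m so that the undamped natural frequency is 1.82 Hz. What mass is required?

68.6 kg

ω_n = 2πf_n = 2π × 1.82 = 11.44 rad/s.
m = k/ω_n² = 8970/11.44² = 8970/130.8 = 68.59 kg.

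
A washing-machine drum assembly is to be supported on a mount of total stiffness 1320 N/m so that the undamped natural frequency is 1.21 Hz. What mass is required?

22.8 kg

ω_n = 2πf_n = 2π × 1.21 = 7.603 rad/s.
m = k/ω_n² = 1320/7.603² = 1320/57.80 = 22.84 kg.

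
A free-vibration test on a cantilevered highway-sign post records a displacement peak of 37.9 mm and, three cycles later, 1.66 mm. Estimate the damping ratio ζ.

0.164

Logarithmic decrement δ = (1/n)·ln(x₀/x_n) = (1/3)·ln(37.9/1.66) = (1/3)·ln(22.83) = 1.043.
ζ = δ/√(4π² + δ²) = 1.043/√(39.48 + 1.09) = 1.043/6.369 = 0.1637.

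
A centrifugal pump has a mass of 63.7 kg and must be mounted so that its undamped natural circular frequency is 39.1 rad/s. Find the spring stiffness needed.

97400 N/m

k = m·ω_n² = 63.7 × 39.10² = 63.7 × 1529 = 97390 N/m.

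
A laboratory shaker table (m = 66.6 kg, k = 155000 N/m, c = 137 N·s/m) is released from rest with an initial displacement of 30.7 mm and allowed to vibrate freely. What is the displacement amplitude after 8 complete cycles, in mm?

10.5 mm

ζ = c/(2√(km)) = 137/(2√(155000 × 66.6)) = 137/6426 = 0.02132.
Logarithmic decrement δ = 2πζ/√(1 − ζ²) = 2π × 0.02132/√(1 − 0.000455) = 0.1340.
After n cycles, x_n/x₀ = e^(−nδ), so x_8 = 30.7 × e^(−8 × 0.1340) = 30.7 × 0.3424 = 10.51 mm.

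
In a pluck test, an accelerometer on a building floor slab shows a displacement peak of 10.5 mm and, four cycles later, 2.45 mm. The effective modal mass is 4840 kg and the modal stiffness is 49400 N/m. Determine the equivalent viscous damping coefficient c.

Logarithmic decrement δ = (1/n)·ln(x₀/x_n) = (1/4)·ln(10.5/2.45) = (1/4)·ln(4.286) = 0.3638.
ζ = δ/√(4π² + δ²) = 0.3638/√(39.48 + 0.132) = 0.3638/6.294 = 0.05781.
c = ζ · 2√(km) = 0.05781 × 2√(49400 × 4840) = 0.05781 × 30930 = 1788 N·s/m.

1790 N·s/m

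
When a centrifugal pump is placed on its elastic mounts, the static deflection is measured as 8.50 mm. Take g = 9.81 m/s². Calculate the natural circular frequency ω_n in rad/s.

ω_n = √(g/δ_st) = √(9.81/0.00850) = √1154 = 33.97 rad/s.

34.0 rad/s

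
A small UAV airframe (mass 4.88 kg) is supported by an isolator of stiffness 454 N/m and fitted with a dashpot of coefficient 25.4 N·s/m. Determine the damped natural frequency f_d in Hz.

1.48 Hz

ω_n = √(k/m) = √(454.0/4.88) = 9.645 rad/s.
Critical damping c_c = 2√(k·m) = 2√(454.0 × 4.88) = 94.14 N·s/m, so ζ = c/c_c = 25.4/94.14 = 0.2698.
ω_d = ω_n√(1 − ζ²) = 9.645 × √(1 − 0.0728) = 9.288 rad/s.
f_d = ω_d/(2π) = 1.478 Hz.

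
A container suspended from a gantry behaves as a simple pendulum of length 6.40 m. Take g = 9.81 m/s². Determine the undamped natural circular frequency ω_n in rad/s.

1.24 rad/s

For a simple pendulum ω_n = √(g/L) = √(9.81/6.40) = √1.533 = 1.238 rad/s.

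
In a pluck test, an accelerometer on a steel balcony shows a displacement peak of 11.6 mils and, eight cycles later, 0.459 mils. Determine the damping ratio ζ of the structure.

0.0641

Logarithmic decrement δ = (1/n)·ln(x₀/x_n) = (1/8)·ln(11.6/0.459) = (1/8)·ln(25.27) = 0.4037.
ζ = δ/√(4π² + δ²) = 0.4037/√(39.48 + 0.163) = 0.4037/6.296 = 0.06412.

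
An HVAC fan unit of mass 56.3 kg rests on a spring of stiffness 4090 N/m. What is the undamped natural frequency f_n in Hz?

1.36 Hz

ω_n = √(k/m) = √(4090/56.3) = √72.65 = 8.523 rad/s.
f_n = ω_n/(2π) = 8.523/6.283 = 1.357 Hz.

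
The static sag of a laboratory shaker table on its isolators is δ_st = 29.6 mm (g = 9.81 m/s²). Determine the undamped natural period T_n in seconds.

0.345 s

ω_n = √(g/δ_st) = √(9.81/0.0296) = √331.4 = 18.20 rad/s.
T_n = 2π/ω_n = 6.283/18.20 = 0.3451 s.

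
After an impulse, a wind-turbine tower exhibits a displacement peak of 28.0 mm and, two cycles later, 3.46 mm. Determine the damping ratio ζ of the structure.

Logarithmic decrement δ = (1/n)·ln(x₀/x_n) = (1/2)·ln(28.0/3.46) = (1/2)·ln(8.092) = 1.045.
ζ = δ/√(4π² + δ²) = 1.045/√(39.48 + 1.09) = 1.045/6.370 = 0.1641.

0.164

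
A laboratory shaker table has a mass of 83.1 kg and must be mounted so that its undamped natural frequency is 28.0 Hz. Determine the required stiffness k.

2570000 N/m

ω_n = 2πf_n = 2π × 28.0 = 175.9 rad/s.
k = m·ω_n² = 83.1 × 175.9² = 83.1 × 30950 = 2572000 N/m.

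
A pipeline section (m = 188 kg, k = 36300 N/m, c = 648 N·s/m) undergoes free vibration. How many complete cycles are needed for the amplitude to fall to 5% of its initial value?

ζ = c/(2√(km)) = 648/(2√(36300 × 188)) = 648/5225 = 0.1240.
Logarithmic decrement δ = 2πζ/√(1 − ζ²) = 2π × 0.1240/√(1 − 0.0154) = 0.7853.
x_n/x₀ = e^(−nδ) ≤ 0.05; take ln: n ≥ ln(1/0.05)/δ = 2.996/0.7853 = 3.815.
So 4 complete cycles are required.

4 cycles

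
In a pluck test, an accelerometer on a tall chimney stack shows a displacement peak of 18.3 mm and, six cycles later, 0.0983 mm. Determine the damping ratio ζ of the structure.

Logarithmic decrement δ = (1/n)·ln(x₀/x_n) = (1/6)·ln(18.3/0.0983) = (1/6)·ln(186.2) = 0.8711.
ζ = δ/√(4π² + δ²) = 0.8711/√(39.48 + 0.759) = 0.8711/6.343 = 0.1373.

0.137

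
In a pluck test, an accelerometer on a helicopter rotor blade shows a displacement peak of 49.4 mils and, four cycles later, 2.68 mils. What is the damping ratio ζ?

0.115

Logarithmic decrement δ = (1/n)·ln(x₀/x_n) = (1/4)·ln(49.4/2.68) = (1/4)·ln(18.43) = 0.7285.
ζ = δ/√(4π² + δ²) = 0.7285/√(39.48 + 0.531) = 0.7285/6.325 = 0.1152.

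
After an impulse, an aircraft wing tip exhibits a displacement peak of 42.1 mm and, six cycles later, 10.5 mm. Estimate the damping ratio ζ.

0.0368

Logarithmic decrement δ = (1/n)·ln(x₀/x_n) = (1/6)·ln(42.1/10.5) = (1/6)·ln(4.010) = 0.2314.
ζ = δ/√(4π² + δ²) = 0.2314/√(39.48 + 0.0536) = 0.2314/6.287 = 0.03681.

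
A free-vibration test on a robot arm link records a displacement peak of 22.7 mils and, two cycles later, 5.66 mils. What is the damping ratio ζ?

0.110

Logarithmic decrement δ = (1/n)·ln(x₀/x_n) = (1/2)·ln(22.7/5.66) = (1/2)·ln(4.011) = 0.6945.
ζ = δ/√(4π² + δ²) = 0.6945/√(39.48 + 0.482) = 0.6945/6.321 = 0.1099.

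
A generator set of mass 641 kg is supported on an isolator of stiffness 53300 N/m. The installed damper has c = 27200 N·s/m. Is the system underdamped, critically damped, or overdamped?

overdamped

c_c = 2√(k·m) = 11690 N·s/m; ζ = c/c_c = 27200/11690 = 2.33.
Since ζ > 1 the system is overdamped.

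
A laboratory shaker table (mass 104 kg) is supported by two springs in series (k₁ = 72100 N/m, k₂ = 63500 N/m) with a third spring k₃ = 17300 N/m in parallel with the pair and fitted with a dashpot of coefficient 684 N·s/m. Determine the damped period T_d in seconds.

Series pair: k_s = k₁k₂/(k₁+k₂) = (72100)(63500)/(72100 + 63500) = 33760 N/m. In parallel with k₃: k_eq = 33760 + 17300 = 51060 N/m.
ω_n = √(k_eq/m) = √(51060/104) = 22.16 rad/s.
Critical damping c_c = 2√(k_eq·m) = 2√(51060 × 104) = 4609 N·s/m, so ζ = c/c_c = 684/4609 = 0.1484.
ω_d = ω_n√(1 − ζ²) = 22.16 × √(1 − 0.0220) = 21.91 rad/s.
T_d = 2π/ω_d = 0.2867 s.

0.287 s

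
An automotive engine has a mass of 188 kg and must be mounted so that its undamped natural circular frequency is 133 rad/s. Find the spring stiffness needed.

3330000 N/m

k = m·ω_n² = 188 × 133.0² = 188 × 17690 = 3326000 N/m.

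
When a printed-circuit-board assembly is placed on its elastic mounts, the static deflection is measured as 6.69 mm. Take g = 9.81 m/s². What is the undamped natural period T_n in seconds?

0.164 s

ω_n = √(g/δ_st) = √(9.81/0.00669) = √1466 = 38.29 rad/s.
T_n = 2π/ω_n = 6.283/38.29 = 0.1641 s.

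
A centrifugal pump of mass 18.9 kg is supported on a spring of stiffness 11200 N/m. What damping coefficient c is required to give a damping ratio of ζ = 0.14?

c_c = 2√(k·m) = 2√(11200 × 18.9) = 920.2 N·s/m.
c = ζ·c_c = 0.14 × 920.2 = 128.8 N·s/m.

129 N·s/m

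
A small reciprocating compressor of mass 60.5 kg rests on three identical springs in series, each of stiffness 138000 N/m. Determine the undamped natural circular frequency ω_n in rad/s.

27.6 rad/s

Series springs: 1/k_eq = 3/138000, so k_eq = 138000/3 = 46000 N/m.
ω_n = √(k_eq/m) = √(46000/60.5) = √760.3 = 27.57 rad/s.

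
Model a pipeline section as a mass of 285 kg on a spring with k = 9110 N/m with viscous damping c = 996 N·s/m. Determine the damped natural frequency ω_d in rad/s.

5.38 rad/s

ω_n = √(k/m) = √(9110/285) = 5.654 rad/s.
Critical damping c_c = 2√(k·m) = 2√(9110 × 285) = 3223 N·s/m, so ζ = c/c_c = 996/3223 = 0.3091.
ω_d = ω_n√(1 − ζ²) = 5.654 × √(1 − 0.0955) = 5.377 rad/s.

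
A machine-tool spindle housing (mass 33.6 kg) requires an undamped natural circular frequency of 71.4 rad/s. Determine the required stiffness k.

k = m·ω_n² = 33.6 × 71.40² = 33.6 × 5098 = 171300 N/m.

171000 N/m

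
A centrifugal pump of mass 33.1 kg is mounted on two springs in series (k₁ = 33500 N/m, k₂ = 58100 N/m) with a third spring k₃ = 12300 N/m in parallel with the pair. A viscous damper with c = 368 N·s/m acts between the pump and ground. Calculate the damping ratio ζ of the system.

0.175

Series pair: k_s = k₁k₂/(k₁+k₂) = (33500)(58100)/(33500 + 58100) = 21250 N/m. In parallel with k₃: k_eq = 21250 + 12300 = 33550 N/m.
ω_n = √(k_eq/m) = √(33550/33.1) = 31.84 rad/s.
Critical damping c_c = 2√(k_eq·m) = 2√(33550 × 33.1) = 2108 N·s/m, so ζ = c/c_c = 368/2108 = 0.1746.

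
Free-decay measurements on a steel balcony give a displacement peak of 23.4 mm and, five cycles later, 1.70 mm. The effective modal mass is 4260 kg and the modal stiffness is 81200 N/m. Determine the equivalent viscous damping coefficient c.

3090 N·s/m

Logarithmic decrement δ = (1/n)·ln(x₀/x_n) = (1/5)·ln(23.4/1.70) = (1/5)·ln(13.76) = 0.5244.
ζ = δ/√(4π² + δ²) = 0.5244/√(39.48 + 0.275) = 0.5244/6.305 = 0.08318.
c = ζ · 2√(km) = 0.08318 × 2√(81200 × 4260) = 0.08318 × 37200 = 3094 N·s/m.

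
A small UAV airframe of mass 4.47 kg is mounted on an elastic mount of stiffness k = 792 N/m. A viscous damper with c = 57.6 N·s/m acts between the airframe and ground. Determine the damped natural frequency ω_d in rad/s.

ω_n = √(k/m) = √(792.0/4.47) = 13.31 rad/s.
Critical damping c_c = 2√(k·m) = 2√(792.0 × 4.47) = 119.0 N·s/m, so ζ = c/c_c = 57.6/119.0 = 0.4840.
ω_d = ω_n√(1 − ζ²) = 13.31 × √(1 − 0.234) = 11.65 rad/s.

11.6 rad/s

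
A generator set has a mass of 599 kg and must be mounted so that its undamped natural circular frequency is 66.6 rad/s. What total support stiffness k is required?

2660000 N/m

k = m·ω_n² = 599 × 66.60² = 599 × 4436 = 2657000 N/m.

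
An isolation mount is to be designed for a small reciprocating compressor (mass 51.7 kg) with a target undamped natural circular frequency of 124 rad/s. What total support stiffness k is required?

795000 N/m

k = m·ω_n² = 51.7 × 124.0² = 51.7 × 15380 = 794900 N/m.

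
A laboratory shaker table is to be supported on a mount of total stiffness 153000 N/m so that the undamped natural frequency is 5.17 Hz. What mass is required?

145 kg

ω_n = 2πf_n = 2π × 5.17 = 32.48 rad/s.
m = k/ω_n² = 153000/32.48² = 153000/1055 = 145.0 kg.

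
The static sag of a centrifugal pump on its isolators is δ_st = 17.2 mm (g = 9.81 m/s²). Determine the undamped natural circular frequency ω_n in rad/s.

23.9 rad/s

ω_n = √(g/δ_st) = √(9.81/0.0172) = √570.3 = 23.88 rad/s.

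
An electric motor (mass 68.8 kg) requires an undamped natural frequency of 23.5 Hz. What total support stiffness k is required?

1500000 N/m

ω_n = 2πf_n = 2π × 23.5 = 147.7 rad/s.
k = m·ω_n² = 68.8 × 147.7² = 68.8 × 21800 = 1500000 N/m.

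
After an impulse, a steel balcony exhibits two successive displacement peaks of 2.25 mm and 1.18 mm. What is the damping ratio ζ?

Logarithmic decrement δ = (1/n)·ln(x₀/x_n) = (1/1)·ln(2.25/1.18) = (1/1)·ln(1.907) = 0.6454.
ζ = δ/√(4π² + δ²) = 0.6454/√(39.48 + 0.417) = 0.6454/6.316 = 0.1022.

0.102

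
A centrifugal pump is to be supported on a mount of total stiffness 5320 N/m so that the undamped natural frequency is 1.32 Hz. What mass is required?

77.3 kg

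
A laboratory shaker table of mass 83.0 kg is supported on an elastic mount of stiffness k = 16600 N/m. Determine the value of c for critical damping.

2350 N·s/m

c_c = 2√(k·m) = 2√(16600 × 83.0) = 2 × 1174 = 2348 N·s/m.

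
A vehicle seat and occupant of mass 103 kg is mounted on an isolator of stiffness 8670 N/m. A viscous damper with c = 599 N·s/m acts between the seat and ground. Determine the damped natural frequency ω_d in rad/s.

8.70 rad/s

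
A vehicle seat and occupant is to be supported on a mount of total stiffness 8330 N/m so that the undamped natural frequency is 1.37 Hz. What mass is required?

112 kg

ω_n = 2πf_n = 2π × 1.37 = 8.608 rad/s.
m = k/ω_n² = 8330/8.608² = 8330/74.10 = 112.4 kg.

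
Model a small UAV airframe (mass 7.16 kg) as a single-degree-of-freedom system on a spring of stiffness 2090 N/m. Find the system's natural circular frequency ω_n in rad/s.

17.1 rad/s

ω_n = √(k/m) = √(2090/7.16) = √291.9 = 17.09 rad/s.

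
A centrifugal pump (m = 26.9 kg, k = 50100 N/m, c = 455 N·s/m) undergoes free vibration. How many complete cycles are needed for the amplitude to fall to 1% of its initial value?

4 cycles

ζ = c/(2√(km)) = 455/(2√(50100 × 26.9)) = 455/2322 = 0.1960.
Logarithmic decrement δ = 2πζ/√(1 − ζ²) = 2π × 0.1960/√(1 − 0.0384) = 1.256.
x_n/x₀ = e^(−nδ) ≤ 0.01; take ln: n ≥ ln(1/0.01)/δ = 4.605/1.256 = 3.668.
So 4 complete cycles are required.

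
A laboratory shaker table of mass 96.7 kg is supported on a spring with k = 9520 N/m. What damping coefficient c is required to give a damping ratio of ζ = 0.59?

1130 N·s/m

c_c = 2√(k·m) = 2√(9520 × 96.7) = 1919 N·s/m.
c = ζ·c_c = 0.59 × 1919 = 1132 N·s/m.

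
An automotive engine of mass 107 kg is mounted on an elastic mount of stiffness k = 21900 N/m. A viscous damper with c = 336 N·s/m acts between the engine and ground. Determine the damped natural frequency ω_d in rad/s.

14.2 rad/s

ω_n = √(k/m) = √(21900/107) = 14.31 rad/s.
Critical damping c_c = 2√(k·m) = 2√(21900 × 107) = 3062 N·s/m, so ζ = c/c_c = 336/3062 = 0.1097.
ω_d = ω_n√(1 − ζ²) = 14.31 × √(1 − 0.0120) = 14.22 rad/s.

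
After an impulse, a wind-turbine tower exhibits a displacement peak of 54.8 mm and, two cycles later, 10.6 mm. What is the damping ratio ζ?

0.130

Logarithmic decrement δ = (1/n)·ln(x₀/x_n) = (1/2)·ln(54.8/10.6) = (1/2)·ln(5.170) = 0.8214.
ζ = δ/√(4π² + δ²) = 0.8214/√(39.48 + 0.675) = 0.8214/6.337 = 0.1296.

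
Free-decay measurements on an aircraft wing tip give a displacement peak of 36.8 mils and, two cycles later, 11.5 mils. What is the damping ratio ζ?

Logarithmic decrement δ = (1/n)·ln(x₀/x_n) = (1/2)·ln(36.8/11.5) = (1/2)·ln(3.200) = 0.5816.
ζ = δ/√(4π² + δ²) = 0.5816/√(39.48 + 0.338) = 0.5816/6.310 = 0.09217.

0.0922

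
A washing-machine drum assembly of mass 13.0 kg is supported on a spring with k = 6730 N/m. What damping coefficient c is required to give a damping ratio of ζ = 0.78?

461 N·s/m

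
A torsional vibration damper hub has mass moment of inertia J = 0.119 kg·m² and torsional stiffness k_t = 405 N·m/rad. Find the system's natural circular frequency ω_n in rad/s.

ω_n = √(k_t/J) = √(405/0.119) = √3403 = 58.34 rad/s.

58.3 rad/s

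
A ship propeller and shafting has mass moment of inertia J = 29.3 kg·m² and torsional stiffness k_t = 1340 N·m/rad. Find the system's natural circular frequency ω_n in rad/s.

6.76 rad/s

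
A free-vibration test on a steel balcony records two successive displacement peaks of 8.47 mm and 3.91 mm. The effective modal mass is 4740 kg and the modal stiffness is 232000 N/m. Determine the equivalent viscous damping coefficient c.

8100 N·s/m

Logarithmic decrement δ = (1/n)·ln(x₀/x_n) = (1/1)·ln(8.47/3.91) = (1/1)·ln(2.166) = 0.7730.
ζ = δ/√(4π² + δ²) = 0.7730/√(39.48 + 0.598) = 0.7730/6.331 = 0.1221.
c = ζ · 2√(km) = 0.1221 × 2√(232000 × 4740) = 0.1221 × 66320 = 8098 N·s/m.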